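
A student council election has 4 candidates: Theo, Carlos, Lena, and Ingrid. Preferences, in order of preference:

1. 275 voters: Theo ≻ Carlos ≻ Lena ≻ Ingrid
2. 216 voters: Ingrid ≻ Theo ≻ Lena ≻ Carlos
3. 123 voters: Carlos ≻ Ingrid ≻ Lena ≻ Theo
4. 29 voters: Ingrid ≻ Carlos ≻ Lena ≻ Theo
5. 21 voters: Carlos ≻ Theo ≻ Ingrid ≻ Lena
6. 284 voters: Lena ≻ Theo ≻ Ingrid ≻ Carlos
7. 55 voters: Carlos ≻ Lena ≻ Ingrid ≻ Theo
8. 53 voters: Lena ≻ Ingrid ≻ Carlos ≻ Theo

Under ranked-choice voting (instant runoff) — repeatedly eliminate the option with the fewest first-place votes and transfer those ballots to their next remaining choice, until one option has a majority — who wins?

Round 1: Theo 275, Carlos 199, Lena 337, Ingrid 245. Eliminate Carlos.
Round 2: Theo 296, Lena 392, Ingrid 368. Eliminate Theo.
Round 3: Lena 667, Ingrid 389. Lena has a majority.

Lena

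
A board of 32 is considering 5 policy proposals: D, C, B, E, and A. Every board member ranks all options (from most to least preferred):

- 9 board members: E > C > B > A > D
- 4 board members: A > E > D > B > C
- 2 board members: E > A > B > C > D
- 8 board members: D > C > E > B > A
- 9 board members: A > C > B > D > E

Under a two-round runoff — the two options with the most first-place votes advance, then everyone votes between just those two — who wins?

Round 1 first-place votes: D 8, C 0, B 0, E 11, A 13.
A and E advance.
Runoff: A is preferred to E by 13 voters; E by 19.
E wins the runoff.

E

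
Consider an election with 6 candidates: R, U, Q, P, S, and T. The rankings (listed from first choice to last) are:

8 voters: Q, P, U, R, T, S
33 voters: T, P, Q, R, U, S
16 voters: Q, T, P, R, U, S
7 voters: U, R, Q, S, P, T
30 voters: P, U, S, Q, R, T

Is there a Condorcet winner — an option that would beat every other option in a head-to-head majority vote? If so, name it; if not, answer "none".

Checking pairwise contests:
Q beats R 87–7.
R beats U 49–45.
P beats Q 63–31.
T beats P 49–45.
R beats S 64–30.
Q beats T 61–33.
Every option loses at least one head-to-head, so there is no Condorcet winner.

none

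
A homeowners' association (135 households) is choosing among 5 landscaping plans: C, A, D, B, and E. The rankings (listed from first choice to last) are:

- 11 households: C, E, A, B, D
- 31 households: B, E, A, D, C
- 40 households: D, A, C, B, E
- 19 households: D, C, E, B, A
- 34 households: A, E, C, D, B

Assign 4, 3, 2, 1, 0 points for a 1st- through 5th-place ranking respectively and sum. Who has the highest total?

C: 11·4 + 31·0 + 40·2 + 19·3 + 34·2 = 249
A: 11·2 + 31·2 + 40·3 + 19·0 + 34·4 = 340
D: 11·0 + 31·1 + 40·4 + 19·4 + 34·1 = 301
B: 11·1 + 31·4 + 40·1 + 19·1 + 34·0 = 194
E: 11·3 + 31·3 + 40·0 + 19·2 + 34·3 = 266
A has the highest Borda score (340).

A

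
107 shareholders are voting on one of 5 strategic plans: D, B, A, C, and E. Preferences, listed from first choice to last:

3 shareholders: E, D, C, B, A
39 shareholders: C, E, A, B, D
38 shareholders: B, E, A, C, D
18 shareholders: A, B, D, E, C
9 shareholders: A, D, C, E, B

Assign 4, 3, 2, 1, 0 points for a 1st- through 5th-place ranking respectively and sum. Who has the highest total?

E

D: 3·3 + 39·0 + 38·0 + 18·2 + 9·3 = 72
B: 3·1 + 39·1 + 38·4 + 18·3 + 9·0 = 248
A: 3·0 + 39·2 + 38·2 + 18·4 + 9·4 = 262
C: 3·2 + 39·4 + 38·1 + 18·0 + 9·2 = 218
E: 3·4 + 39·3 + 38·3 + 18·1 + 9·1 = 270
E has the highest Borda score (270).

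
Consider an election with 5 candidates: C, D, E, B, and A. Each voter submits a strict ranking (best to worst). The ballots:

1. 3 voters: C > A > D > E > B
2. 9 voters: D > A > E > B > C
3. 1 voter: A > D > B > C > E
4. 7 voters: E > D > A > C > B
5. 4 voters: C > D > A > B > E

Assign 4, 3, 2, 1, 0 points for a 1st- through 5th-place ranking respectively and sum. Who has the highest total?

C: 3·4 + 9·0 + 1·1 + 7·1 + 4·4 = 36
D: 3·2 + 9·4 + 1·3 + 7·3 + 4·3 = 78
E: 3·1 + 9·2 + 1·0 + 7·4 + 4·0 = 49
B: 3·0 + 9·1 + 1·2 + 7·0 + 4·1 = 15
A: 3·3 + 9·3 + 1·4 + 7·2 + 4·2 = 62
D has the highest Borda score (78).

D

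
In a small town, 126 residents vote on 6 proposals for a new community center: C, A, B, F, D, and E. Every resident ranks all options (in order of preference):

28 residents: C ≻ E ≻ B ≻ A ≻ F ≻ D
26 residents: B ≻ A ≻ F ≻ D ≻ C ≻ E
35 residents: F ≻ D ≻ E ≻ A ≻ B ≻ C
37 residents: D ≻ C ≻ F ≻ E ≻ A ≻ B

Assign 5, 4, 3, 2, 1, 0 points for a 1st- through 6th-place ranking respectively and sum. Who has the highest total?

F

C: 28·5 + 26·1 + 35·0 + 37·4 = 314
A: 28·2 + 26·4 + 35·2 + 37·1 = 267
B: 28·3 + 26·5 + 35·1 + 37·0 = 249
F: 28·1 + 26·3 + 35·5 + 37·3 = 392
D: 28·0 + 26·2 + 35·4 + 37·5 = 377
E: 28·4 + 26·0 + 35·3 + 37·2 = 291
F has the highest Borda score (392).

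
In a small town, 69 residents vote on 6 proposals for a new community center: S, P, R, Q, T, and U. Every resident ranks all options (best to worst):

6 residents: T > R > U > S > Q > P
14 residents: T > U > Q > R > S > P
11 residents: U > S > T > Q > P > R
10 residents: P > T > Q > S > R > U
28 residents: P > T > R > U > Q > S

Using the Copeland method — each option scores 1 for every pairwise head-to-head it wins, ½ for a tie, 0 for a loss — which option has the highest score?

S: loses to P, R, Q, T, and U → score 0.
P: beats S, R, Q, T, and U → score 5.
R: beats S and U; loses to P, Q, and T → score 2.
Q: beats S and R; loses to P, T, and U → score 2.
T: beats S, R, Q, and U; loses to P → score 4.
U: beats S and Q; loses to P, R, and T → score 2.
P has the best pairwise record.

P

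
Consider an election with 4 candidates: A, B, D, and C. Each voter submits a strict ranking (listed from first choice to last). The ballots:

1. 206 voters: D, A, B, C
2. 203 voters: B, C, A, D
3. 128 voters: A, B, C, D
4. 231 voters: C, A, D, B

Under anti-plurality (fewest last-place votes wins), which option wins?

Last-place votes: A 0, B 231, D 331, C 206.
A is ranked last by the fewest voters, so A wins.

A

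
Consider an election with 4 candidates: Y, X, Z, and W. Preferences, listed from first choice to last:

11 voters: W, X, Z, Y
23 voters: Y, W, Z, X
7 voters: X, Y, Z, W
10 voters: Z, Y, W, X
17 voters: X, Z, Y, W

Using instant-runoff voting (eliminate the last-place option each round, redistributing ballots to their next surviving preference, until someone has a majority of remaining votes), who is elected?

Round 1: Y 23, X 24, Z 10, W 11. Eliminate Z.
Round 2: Y 33, X 24, W 11. Eliminate W.
Round 3: Y 33, X 35. X has a majority.

X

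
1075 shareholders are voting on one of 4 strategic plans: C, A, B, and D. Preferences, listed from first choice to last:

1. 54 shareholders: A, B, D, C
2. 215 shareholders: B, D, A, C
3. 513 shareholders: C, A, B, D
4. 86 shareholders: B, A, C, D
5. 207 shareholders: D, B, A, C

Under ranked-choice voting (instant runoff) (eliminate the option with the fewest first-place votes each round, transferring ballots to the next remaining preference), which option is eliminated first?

A

Round 1: C 513, A 54, B 301, D 207. Eliminate A.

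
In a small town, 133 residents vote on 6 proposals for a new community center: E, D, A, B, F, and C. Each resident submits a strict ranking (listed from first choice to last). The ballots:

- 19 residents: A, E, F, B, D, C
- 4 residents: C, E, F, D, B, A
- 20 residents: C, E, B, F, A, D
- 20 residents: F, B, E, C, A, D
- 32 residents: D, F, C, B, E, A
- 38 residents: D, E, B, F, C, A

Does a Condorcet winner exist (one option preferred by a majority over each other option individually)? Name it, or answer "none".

D vs E: 70–63 for D.
D vs A: 74–59 for D.
D vs B: 74–59 for D.
D vs F: 70–63 for D.
D vs C: 89–44 for D.
D beats every other option head-to-head.

D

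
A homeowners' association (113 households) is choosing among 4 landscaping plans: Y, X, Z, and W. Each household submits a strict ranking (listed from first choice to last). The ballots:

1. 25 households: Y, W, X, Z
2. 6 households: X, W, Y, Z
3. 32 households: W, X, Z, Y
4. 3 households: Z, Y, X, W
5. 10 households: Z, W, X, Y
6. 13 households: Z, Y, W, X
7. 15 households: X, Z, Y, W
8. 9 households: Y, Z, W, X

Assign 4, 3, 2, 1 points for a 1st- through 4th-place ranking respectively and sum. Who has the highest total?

Y: 25·4 + 6·2 + 32·1 + 3·3 + 10·1 + 13·3 + 15·2 + 9·4 = 268
X: 25·2 + 6·4 + 32·3 + 3·2 + 10·2 + 13·1 + 15·4 + 9·1 = 278
Z: 25·1 + 6·1 + 32·2 + 3·4 + 10·4 + 13·4 + 15·3 + 9·3 = 271
W: 25·3 + 6·3 + 32·4 + 3·1 + 10·3 + 13·2 + 15·1 + 9·2 = 313
W has the highest Borda score (313).

W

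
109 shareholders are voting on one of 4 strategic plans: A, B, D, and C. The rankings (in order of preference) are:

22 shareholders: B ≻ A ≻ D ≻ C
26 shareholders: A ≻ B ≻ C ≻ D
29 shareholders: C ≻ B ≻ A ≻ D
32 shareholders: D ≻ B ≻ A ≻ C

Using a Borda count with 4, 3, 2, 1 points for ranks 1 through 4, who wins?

A: 22·3 + 26·4 + 29·2 + 32·2 = 292
B: 22·4 + 26·3 + 29·3 + 32·3 = 349
D: 22·2 + 26·1 + 29·1 + 32·4 = 227
C: 22·1 + 26·2 + 29·4 + 32·1 = 222
B has the highest Borda score (349).

B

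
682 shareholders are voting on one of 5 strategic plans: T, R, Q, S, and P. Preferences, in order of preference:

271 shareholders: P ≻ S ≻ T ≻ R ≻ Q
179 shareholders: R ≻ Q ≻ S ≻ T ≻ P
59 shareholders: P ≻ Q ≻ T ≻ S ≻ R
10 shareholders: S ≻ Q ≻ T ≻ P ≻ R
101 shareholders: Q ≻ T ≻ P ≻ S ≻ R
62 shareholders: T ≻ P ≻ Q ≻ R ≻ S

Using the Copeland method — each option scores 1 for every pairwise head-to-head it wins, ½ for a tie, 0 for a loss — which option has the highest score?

T: beats R and P; loses to Q and S → score 2.
R: beats Q; loses to T, S, and P → score 1.
Q: beats T and S; loses to R and P → score 2.
S: beats T and R; loses to Q and P → score 2.
P: beats R, Q, and S; loses to T → score 3.
P has the best pairwise record.

P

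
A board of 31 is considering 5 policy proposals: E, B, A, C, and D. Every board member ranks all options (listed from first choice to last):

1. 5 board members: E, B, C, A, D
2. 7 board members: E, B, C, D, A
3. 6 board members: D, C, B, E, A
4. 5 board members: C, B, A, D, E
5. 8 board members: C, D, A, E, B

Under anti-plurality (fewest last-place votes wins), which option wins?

Last-place votes: E 5, B 8, A 13, C 0, D 5.
C is ranked last by the fewest voters, so C wins.

C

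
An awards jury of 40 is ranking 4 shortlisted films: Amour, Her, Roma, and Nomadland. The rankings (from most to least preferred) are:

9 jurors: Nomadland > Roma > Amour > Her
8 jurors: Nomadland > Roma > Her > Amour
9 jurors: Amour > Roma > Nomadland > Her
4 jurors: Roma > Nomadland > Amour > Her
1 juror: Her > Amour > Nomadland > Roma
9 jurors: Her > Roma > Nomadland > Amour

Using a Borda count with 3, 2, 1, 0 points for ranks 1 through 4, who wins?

Amour: 9·1 + 8·0 + 9·3 + 4·1 + 1·2 + 9·0 = 42
Her: 9·0 + 8·1 + 9·0 + 4·0 + 1·3 + 9·3 = 38
Roma: 9·2 + 8·2 + 9·2 + 4·3 + 1·0 + 9·2 = 82
Nomadland: 9·3 + 8·3 + 9·1 + 4·2 + 1·1 + 9·1 = 78
Roma has the highest Borda score (82).

Roma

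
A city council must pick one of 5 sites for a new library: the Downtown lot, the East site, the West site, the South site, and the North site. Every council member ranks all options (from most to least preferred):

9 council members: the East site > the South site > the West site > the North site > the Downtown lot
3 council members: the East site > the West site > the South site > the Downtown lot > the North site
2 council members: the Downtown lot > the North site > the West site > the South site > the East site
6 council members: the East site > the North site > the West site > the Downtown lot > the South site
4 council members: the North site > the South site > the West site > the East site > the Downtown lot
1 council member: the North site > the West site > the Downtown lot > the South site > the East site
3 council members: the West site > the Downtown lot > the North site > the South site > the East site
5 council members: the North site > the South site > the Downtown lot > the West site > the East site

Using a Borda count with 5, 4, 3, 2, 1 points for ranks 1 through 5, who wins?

the North site

the Downtown lot: 9·1 + 3·2 + 2·5 + 6·2 + 4·1 + 1·3 + 3·4 + 5·3 = 71
the East site: 9·5 + 3·5 + 2·1 + 6·5 + 4·2 + 1·1 + 3·1 + 5·1 = 109
the West site: 9·3 + 3·4 + 2·3 + 6·3 + 4·3 + 1·4 + 3·5 + 5·2 = 104
the South site: 9·4 + 3·3 + 2·2 + 6·1 + 4·4 + 1·2 + 3·2 + 5·4 = 99
the North site: 9·2 + 3·1 + 2·4 + 6·4 + 4·5 + 1·5 + 3·3 + 5·5 = 112
the North site has the highest Borda score (112).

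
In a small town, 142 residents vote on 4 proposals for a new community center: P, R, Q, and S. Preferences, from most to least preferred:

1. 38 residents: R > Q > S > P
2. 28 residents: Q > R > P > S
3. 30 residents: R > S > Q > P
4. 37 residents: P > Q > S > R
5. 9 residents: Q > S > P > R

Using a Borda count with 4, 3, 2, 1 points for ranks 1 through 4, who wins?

P: 38·1 + 28·2 + 30·1 + 37·4 + 9·2 = 290
R: 38·4 + 28·3 + 30·4 + 37·1 + 9·1 = 402
Q: 38·3 + 28·4 + 30·2 + 37·3 + 9·4 = 433
S: 38·2 + 28·1 + 30·3 + 37·2 + 9·3 = 295
Q has the highest Borda score (433).

Q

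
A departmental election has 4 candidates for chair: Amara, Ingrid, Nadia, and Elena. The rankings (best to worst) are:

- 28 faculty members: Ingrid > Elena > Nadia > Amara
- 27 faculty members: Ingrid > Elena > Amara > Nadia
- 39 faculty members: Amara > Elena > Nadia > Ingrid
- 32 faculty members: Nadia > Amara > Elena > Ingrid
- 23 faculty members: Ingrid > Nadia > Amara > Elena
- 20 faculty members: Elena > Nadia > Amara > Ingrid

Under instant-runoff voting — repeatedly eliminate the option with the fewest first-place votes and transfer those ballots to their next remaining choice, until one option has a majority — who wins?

Round 1: Amara 39, Ingrid 78, Nadia 32, Elena 20. Eliminate Elena.
Round 2: Amara 39, Ingrid 78, Nadia 52. Eliminate Amara.
Round 3: Ingrid 78, Nadia 91. Nadia has a majority.

Nadia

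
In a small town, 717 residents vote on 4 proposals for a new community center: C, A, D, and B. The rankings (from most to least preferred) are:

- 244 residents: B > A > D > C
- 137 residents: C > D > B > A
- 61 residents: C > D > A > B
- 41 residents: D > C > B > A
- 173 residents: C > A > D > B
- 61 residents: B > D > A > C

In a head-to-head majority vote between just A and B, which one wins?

Voters preferring A to B: 234; preferring B to A: 483.
B wins the head-to-head.

B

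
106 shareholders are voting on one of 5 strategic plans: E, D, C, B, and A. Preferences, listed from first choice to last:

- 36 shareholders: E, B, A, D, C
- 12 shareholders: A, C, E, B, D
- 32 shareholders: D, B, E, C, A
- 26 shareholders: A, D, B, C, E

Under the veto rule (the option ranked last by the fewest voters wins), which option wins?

Last-place votes: E 26, D 12, C 36, B 0, A 32.
B is ranked last by the fewest voters, so B wins.

B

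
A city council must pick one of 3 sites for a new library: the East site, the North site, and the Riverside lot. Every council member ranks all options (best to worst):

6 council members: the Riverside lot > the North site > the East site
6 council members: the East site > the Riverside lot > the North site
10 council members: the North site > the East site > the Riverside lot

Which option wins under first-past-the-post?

the North site

First-place votes: the East site 6, the North site 10, the Riverside lot 6.
the North site has the most first-place votes.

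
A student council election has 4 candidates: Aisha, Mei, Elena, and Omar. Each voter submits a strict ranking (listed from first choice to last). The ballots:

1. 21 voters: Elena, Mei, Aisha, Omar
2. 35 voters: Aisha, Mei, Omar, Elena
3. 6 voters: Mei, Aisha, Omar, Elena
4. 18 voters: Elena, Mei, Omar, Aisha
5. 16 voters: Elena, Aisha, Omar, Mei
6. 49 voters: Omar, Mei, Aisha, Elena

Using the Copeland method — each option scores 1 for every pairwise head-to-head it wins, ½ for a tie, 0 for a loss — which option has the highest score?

Mei

Aisha: beats Elena and Omar; loses to Mei → score 2.
Mei: beats Aisha, Elena, and Omar → score 3.
Elena: loses to Aisha, Mei, and Omar → score 0.
Omar: beats Elena; loses to Aisha and Mei → score 1.
Mei has the best pairwise record.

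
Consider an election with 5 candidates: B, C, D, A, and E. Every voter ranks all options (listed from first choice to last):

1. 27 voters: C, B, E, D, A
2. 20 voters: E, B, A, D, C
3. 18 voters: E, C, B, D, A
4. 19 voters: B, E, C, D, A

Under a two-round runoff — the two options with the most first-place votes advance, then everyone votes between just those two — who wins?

Round 1 first-place votes: B 19, C 27, D 0, A 0, E 38.
E and C advance.
Runoff: E is preferred to C by 57 voters; C by 27.
E wins the runoff.

E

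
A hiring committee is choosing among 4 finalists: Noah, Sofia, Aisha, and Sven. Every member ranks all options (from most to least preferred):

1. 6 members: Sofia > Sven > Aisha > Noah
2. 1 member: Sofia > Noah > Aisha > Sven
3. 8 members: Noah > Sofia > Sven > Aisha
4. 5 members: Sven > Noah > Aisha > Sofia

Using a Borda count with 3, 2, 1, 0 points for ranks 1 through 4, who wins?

Noah: 6·0 + 1·2 + 8·3 + 5·2 = 36
Sofia: 6·3 + 1·3 + 8·2 + 5·0 = 37
Aisha: 6·1 + 1·1 + 8·0 + 5·1 = 12
Sven: 6·2 + 1·0 + 8·1 + 5·3 = 35
Sofia has the highest Borda score (37).

Sofia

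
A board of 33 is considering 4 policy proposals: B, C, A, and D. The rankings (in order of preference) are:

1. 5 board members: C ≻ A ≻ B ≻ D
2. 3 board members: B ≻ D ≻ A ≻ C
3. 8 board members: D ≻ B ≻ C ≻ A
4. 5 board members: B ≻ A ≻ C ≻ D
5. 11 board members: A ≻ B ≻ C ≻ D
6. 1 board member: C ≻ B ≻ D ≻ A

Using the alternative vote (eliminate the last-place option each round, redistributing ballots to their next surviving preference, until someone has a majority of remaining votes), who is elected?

Round 1: B 8, C 6, A 11, D 8. Eliminate C.
Round 2: B 9, A 16, D 8. Eliminate D.
Round 3: B 17, A 16. B has a majority.

B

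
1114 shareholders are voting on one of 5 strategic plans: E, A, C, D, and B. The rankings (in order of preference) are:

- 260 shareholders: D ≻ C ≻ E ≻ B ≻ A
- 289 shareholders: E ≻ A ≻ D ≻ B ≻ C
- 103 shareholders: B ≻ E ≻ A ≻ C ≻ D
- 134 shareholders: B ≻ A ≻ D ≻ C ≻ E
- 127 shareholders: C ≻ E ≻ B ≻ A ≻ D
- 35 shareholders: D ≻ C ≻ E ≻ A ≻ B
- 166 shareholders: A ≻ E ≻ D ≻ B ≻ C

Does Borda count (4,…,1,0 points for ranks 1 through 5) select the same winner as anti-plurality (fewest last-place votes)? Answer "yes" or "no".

no

Borda — scores: E 2934, A 2301, C 1630, D 2358, B 1917. Winner: E.
Anti-plurality — last-place votes: E 134, A 260, C 455, D 230, B 35. Winner: B.
The two methods disagree.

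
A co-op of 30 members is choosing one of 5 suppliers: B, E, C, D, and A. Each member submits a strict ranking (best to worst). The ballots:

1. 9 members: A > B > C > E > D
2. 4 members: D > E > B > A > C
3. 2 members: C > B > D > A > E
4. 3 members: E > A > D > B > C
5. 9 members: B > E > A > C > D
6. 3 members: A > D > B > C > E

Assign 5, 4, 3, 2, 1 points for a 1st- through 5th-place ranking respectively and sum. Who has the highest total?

B

B: 9·4 + 4·3 + 2·4 + 3·2 + 9·5 + 3·3 = 116
E: 9·2 + 4·4 + 2·1 + 3·5 + 9·4 + 3·1 = 90
C: 9·3 + 4·1 + 2·5 + 3·1 + 9·2 + 3·2 = 68
D: 9·1 + 4·5 + 2·3 + 3·3 + 9·1 + 3·4 = 65
A: 9·5 + 4·2 + 2·2 + 3·4 + 9·3 + 3·5 = 111
B has the highest Borda score (116).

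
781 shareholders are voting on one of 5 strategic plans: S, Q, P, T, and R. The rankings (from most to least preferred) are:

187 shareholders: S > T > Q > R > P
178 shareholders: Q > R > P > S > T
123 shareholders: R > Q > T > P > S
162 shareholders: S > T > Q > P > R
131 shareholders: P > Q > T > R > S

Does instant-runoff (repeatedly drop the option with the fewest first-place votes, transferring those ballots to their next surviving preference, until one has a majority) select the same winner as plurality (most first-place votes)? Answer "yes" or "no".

Instant-runoff — R1 S 349, Q 178, P 131, T 0, R 123 (T out); R2 S 349, Q 178, P 131, R 123 (R out); R3 S 349, Q 301, P 131 (P out); R4 S 349, Q 432 (Q winner). Winner: Q.
Plurality — first-place votes: S 349, Q 178, P 131, T 0, R 123. Winner: S.
The two methods disagree.

no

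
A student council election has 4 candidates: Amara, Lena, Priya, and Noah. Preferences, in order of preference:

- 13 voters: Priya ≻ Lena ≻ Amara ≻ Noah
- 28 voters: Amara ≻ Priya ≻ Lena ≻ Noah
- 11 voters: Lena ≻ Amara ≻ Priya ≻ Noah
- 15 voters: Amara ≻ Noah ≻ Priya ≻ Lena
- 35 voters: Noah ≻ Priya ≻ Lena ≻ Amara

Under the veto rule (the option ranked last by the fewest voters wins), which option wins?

Priya

Last-place votes: Amara 35, Lena 15, Priya 0, Noah 52.
Priya is ranked last by the fewest voters, so Priya wins.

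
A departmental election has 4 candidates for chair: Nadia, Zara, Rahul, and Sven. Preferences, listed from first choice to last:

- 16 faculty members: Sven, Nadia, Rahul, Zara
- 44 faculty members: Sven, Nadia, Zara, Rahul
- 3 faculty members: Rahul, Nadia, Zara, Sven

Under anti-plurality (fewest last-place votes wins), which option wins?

Last-place votes: Nadia 0, Zara 16, Rahul 44, Sven 3.
Nadia is ranked last by the fewest voters, so Nadia wins.

Nadia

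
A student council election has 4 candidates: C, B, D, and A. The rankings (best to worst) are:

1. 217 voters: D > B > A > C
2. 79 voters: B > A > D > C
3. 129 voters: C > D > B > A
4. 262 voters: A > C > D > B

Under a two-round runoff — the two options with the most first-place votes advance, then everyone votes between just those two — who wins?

Round 1 first-place votes: C 129, B 79, D 217, A 262.
A and D advance.
Runoff: A is preferred to D by 341 voters; D by 346.
D wins the runoff.

D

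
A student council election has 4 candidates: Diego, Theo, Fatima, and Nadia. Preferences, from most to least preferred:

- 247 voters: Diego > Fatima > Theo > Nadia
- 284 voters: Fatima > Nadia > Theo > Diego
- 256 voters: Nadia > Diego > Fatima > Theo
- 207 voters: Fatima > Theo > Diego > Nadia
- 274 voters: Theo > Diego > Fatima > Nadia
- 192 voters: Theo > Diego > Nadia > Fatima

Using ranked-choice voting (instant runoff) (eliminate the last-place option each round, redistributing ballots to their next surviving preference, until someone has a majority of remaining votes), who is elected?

Round 1: Diego 247, Theo 466, Fatima 491, Nadia 256. Eliminate Diego.
Round 2: Theo 466, Fatima 738, Nadia 256. Fatima has a majority.

Fatima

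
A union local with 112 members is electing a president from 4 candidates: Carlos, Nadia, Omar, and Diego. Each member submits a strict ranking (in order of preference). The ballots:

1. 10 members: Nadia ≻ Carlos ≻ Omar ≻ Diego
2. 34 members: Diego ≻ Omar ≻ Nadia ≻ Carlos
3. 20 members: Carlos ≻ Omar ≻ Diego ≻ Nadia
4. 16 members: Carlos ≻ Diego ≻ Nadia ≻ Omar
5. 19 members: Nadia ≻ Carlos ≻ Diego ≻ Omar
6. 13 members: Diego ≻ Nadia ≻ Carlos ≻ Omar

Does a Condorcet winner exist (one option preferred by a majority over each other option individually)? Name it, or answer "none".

Checking pairwise contests:
Nadia beats Carlos 76–36.
Diego beats Nadia 83–29.
Carlos beats Omar 78–34.
Carlos beats Diego 65–47.
Every option loses at least one head-to-head, so there is no Condorcet winner.

none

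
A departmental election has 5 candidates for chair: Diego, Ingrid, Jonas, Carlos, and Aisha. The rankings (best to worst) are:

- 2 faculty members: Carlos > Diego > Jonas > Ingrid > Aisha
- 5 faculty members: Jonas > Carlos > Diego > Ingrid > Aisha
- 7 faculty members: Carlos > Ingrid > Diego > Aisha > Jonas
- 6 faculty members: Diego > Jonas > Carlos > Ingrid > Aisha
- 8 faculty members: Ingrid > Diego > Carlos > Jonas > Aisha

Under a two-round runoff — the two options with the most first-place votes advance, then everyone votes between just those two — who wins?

Round 1 first-place votes: Diego 6, Ingrid 8, Jonas 5, Carlos 9, Aisha 0.
Carlos and Ingrid advance.
Runoff: Carlos is preferred to Ingrid by 20 voters; Ingrid by 8.
Carlos wins the runoff.

Carlos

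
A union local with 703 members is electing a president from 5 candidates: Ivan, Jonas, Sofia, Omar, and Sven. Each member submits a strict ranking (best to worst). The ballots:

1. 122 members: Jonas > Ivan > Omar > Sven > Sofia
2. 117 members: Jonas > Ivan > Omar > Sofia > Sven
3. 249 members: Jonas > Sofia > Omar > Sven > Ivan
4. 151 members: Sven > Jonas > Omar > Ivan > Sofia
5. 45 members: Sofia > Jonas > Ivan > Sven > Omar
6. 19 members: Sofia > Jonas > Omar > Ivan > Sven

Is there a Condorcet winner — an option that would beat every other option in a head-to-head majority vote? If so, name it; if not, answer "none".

Jonas

Jonas vs Ivan: 703–0 for Jonas.
Jonas vs Sofia: 639–64 for Jonas.
Jonas vs Omar: 703–0 for Jonas.
Jonas vs Sven: 552–151 for Jonas.
Jonas beats every other option head-to-head.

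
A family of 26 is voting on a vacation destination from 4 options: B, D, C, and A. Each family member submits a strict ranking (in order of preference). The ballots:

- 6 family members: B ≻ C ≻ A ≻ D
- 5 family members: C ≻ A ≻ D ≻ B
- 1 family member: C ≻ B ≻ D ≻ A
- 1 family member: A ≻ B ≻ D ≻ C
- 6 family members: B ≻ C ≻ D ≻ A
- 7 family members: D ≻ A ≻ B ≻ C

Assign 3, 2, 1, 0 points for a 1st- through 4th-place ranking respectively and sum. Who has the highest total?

B: 6·3 + 5·0 + 1·2 + 1·2 + 6·3 + 7·1 = 47
D: 6·0 + 5·1 + 1·1 + 1·1 + 6·1 + 7·3 = 34
C: 6·2 + 5·3 + 1·3 + 1·0 + 6·2 + 7·0 = 42
A: 6·1 + 5·2 + 1·0 + 1·3 + 6·0 + 7·2 = 33
B has the highest Borda score (47).

B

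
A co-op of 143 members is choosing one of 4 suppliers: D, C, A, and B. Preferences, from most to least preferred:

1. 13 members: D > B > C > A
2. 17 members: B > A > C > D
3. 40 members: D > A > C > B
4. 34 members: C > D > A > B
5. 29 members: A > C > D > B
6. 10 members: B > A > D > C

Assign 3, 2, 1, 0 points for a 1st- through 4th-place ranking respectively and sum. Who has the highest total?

D: 13·3 + 17·0 + 40·3 + 34·2 + 29·1 + 10·1 = 266
C: 13·1 + 17·1 + 40·1 + 34·3 + 29·2 + 10·0 = 230
A: 13·0 + 17·2 + 40·2 + 34·1 + 29·3 + 10·2 = 255
B: 13·2 + 17·3 + 40·0 + 34·0 + 29·0 + 10·3 = 107
D has the highest Borda score (266).

D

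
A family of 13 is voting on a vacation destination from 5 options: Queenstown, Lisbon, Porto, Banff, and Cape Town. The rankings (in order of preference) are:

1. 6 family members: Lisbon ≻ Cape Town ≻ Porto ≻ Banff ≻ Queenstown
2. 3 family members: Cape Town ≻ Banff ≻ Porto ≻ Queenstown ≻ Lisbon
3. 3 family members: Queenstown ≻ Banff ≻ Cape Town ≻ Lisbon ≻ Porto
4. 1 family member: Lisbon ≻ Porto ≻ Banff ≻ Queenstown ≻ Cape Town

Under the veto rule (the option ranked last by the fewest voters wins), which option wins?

Last-place votes: Queenstown 6, Lisbon 3, Porto 3, Banff 0, Cape Town 1.
Banff is ranked last by the fewest voters, so Banff wins.

Banff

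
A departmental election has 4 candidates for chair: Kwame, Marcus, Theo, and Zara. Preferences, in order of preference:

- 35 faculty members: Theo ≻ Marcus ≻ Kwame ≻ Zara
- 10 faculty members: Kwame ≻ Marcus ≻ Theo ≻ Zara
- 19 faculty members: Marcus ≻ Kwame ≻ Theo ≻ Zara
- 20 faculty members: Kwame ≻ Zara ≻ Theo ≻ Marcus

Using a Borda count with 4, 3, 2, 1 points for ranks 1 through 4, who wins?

Kwame

Kwame: 35·2 + 10·4 + 19·3 + 20·4 = 247
Marcus: 35·3 + 10·3 + 19·4 + 20·1 = 231
Theo: 35·4 + 10·2 + 19·2 + 20·2 = 238
Zara: 35·1 + 10·1 + 19·1 + 20·3 = 124
Kwame has the highest Borda score (247).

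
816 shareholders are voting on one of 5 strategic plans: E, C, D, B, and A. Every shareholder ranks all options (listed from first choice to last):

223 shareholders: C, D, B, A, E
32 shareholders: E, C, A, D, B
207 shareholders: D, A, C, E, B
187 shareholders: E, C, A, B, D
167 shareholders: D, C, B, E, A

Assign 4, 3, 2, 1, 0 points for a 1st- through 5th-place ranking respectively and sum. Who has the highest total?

E: 223·0 + 32·4 + 207·1 + 187·4 + 167·1 = 1250
C: 223·4 + 32·3 + 207·2 + 187·3 + 167·3 = 2464
D: 223·3 + 32·1 + 207·4 + 187·0 + 167·4 = 2197
B: 223·2 + 32·0 + 207·0 + 187·1 + 167·2 = 967
A: 223·1 + 32·2 + 207·3 + 187·2 + 167·0 = 1282
C has the highest Borda score (2464).

C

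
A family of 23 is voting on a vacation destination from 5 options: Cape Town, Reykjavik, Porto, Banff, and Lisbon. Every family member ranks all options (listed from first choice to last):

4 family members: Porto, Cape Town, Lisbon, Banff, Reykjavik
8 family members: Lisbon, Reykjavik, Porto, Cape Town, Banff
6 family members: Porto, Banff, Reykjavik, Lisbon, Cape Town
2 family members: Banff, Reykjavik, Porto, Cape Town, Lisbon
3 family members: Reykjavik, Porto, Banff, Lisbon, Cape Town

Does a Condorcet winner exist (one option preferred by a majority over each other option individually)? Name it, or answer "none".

Checking pairwise contests:
Reykjavik beats Cape Town 19–4.
Banff beats Reykjavik 12–11.
Reykjavik beats Porto 13–10.
Cape Town beats Banff 12–11.
Porto beats Lisbon 15–8.
Every option loses at least one head-to-head, so there is no Condorcet winner.

none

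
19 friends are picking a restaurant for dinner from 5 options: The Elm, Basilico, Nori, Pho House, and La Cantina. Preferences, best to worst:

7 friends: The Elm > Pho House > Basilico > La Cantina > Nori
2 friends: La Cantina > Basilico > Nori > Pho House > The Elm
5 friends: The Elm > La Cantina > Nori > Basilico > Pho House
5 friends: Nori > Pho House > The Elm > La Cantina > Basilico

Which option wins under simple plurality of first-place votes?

First-place votes: The Elm 12, Basilico 0, Nori 5, Pho House 0, La Cantina 2.
The Elm has the most first-place votes.

The Elm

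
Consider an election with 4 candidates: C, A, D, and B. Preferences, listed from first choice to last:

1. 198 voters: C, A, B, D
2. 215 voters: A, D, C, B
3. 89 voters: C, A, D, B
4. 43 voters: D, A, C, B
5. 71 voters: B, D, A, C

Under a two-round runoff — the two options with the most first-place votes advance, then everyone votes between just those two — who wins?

A

Round 1 first-place votes: C 287, A 215, D 43, B 71.
C and A advance.
Runoff: C is preferred to A by 287 voters; A by 329.
A wins the runoff.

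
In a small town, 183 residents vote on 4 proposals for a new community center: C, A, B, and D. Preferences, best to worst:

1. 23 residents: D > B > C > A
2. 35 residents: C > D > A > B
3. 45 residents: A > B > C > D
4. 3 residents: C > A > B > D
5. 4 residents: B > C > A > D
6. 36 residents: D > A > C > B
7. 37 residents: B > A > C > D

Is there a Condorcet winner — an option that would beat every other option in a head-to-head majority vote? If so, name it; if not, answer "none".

none

Checking pairwise contests:
A beats C 118–65.
D beats A 94–89.
A beats B 119–64.
C beats D 124–59.
Every option loses at least one head-to-head, so there is no Condorcet winner.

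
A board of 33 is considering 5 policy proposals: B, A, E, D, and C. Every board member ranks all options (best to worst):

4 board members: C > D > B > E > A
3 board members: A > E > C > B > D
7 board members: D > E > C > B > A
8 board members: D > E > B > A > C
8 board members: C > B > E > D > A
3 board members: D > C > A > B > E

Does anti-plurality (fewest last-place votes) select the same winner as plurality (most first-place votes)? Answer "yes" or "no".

Anti-plurality — last-place votes: B 0, A 19, E 3, D 3, C 8. Winner: B.
Plurality — first-place votes: B 0, A 3, E 0, D 18, C 12. Winner: D.
The two methods disagree.

no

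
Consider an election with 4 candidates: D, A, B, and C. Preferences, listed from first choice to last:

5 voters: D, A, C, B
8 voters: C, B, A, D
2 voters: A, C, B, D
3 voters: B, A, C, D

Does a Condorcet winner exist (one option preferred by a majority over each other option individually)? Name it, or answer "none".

none

Checking pairwise contests:
A beats D 13–5.
B beats A 11–7.
C beats B 15–3.
A beats C 10–8.
Every option loses at least one head-to-head, so there is no Condorcet winner.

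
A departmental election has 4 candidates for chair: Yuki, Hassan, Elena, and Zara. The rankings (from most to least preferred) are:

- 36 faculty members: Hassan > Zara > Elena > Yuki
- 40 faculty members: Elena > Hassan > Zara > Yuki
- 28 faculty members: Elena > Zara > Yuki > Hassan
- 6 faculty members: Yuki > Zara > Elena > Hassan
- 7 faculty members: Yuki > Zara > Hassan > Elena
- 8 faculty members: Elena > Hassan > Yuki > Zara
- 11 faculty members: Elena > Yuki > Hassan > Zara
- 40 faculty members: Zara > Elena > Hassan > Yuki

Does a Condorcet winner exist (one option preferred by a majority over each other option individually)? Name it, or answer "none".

Checking pairwise contests:
Hassan beats Yuki 124–52.
Elena beats Hassan 133–43.
Zara beats Elena 89–87.
Hassan beats Zara 95–81.
Every option loses at least one head-to-head, so there is no Condorcet winner.

none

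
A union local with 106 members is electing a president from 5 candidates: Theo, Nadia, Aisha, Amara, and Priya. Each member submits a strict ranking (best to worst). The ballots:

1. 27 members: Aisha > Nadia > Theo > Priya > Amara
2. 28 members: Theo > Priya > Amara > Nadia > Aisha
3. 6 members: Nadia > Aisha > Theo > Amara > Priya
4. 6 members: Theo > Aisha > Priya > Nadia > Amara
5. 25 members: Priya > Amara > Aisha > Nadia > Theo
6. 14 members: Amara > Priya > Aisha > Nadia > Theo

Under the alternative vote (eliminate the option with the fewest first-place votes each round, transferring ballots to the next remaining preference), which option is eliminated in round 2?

Round 1: Theo 34, Nadia 6, Aisha 27, Amara 14, Priya 25. Eliminate Nadia.
Round 2: Theo 34, Aisha 33, Amara 14, Priya 25. Eliminate Amara.

Amara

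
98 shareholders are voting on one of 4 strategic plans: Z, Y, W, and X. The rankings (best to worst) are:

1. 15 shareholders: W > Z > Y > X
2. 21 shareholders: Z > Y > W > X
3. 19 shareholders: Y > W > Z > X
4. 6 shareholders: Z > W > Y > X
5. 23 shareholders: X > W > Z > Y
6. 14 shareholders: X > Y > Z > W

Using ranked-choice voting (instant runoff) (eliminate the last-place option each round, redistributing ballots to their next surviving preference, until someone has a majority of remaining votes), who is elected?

Round 1: Z 27, Y 19, W 15, X 37. Eliminate W.
Round 2: Z 42, Y 19, X 37. Eliminate Y.
Round 3: Z 61, X 37. Z has a majority.

Z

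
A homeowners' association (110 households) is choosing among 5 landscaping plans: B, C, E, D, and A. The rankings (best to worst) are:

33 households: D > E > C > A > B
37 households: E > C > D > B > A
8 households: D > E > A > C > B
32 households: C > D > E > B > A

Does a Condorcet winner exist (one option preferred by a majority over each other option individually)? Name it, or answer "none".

Checking pairwise contests:
C beats B 110–0.
E beats C 78–32.
D beats E 73–37.
C beats D 69–41.
B beats A 69–41.
Every option loses at least one head-to-head, so there is no Condorcet winner.

none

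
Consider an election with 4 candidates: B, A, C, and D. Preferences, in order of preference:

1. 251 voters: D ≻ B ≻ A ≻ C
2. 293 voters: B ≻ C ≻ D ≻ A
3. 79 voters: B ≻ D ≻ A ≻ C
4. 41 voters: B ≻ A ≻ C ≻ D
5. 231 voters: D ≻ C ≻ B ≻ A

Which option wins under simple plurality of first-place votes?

D

First-place votes: B 413, A 0, C 0, D 482.
D has the most first-place votes.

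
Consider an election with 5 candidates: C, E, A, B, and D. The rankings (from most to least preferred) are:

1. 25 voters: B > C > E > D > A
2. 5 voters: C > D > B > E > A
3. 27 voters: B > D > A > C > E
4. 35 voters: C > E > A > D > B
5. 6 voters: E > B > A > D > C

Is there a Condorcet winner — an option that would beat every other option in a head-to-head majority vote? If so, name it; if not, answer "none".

B

B vs C: 58–40 for B.
B vs E: 57–41 for B.
B vs A: 63–35 for B.
B vs D: 58–40 for B.
B beats every other option head-to-head.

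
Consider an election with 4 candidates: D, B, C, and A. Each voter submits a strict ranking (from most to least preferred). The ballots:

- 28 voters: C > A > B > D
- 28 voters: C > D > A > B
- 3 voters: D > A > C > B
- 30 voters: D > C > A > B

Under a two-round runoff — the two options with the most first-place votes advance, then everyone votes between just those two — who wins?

C

Round 1 first-place votes: D 33, B 0, C 56, A 0.
C and D advance.
Runoff: C is preferred to D by 56 voters; D by 33.
C wins the runoff.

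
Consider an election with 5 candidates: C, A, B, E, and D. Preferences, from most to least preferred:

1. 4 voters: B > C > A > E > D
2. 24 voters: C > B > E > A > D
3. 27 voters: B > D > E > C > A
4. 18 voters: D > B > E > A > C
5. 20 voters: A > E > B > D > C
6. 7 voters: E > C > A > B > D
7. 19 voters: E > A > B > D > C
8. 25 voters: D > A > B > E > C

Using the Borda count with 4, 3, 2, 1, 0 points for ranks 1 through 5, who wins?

C: 4·3 + 24·4 + 27·1 + 18·0 + 20·0 + 7·3 + 19·0 + 25·0 = 156
A: 4·2 + 24·1 + 27·0 + 18·1 + 20·4 + 7·2 + 19·3 + 25·3 = 276
B: 4·4 + 24·3 + 27·4 + 18·3 + 20·2 + 7·1 + 19·2 + 25·2 = 385
E: 4·1 + 24·2 + 27·2 + 18·2 + 20·3 + 7·4 + 19·4 + 25·1 = 331
D: 4·0 + 24·0 + 27·3 + 18·4 + 20·1 + 7·0 + 19·1 + 25·4 = 292
B has the highest Borda score (385).

B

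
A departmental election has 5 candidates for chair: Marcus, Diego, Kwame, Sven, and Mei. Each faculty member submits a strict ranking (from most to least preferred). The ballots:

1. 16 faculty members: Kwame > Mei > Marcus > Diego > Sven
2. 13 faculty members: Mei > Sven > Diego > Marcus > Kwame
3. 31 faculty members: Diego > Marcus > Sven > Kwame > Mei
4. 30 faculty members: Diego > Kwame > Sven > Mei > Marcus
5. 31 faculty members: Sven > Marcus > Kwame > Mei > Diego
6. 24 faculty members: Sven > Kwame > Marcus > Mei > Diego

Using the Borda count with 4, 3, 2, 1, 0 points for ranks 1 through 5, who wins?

Sven

Marcus: 16·2 + 13·1 + 31·3 + 30·0 + 31·3 + 24·2 = 279
Diego: 16·1 + 13·2 + 31·4 + 30·4 + 31·0 + 24·0 = 286
Kwame: 16·4 + 13·0 + 31·1 + 30·3 + 31·2 + 24·3 = 319
Sven: 16·0 + 13·3 + 31·2 + 30·2 + 31·4 + 24·4 = 381
Mei: 16·3 + 13·4 + 31·0 + 30·1 + 31·1 + 24·1 = 185
Sven has the highest Borda score (381).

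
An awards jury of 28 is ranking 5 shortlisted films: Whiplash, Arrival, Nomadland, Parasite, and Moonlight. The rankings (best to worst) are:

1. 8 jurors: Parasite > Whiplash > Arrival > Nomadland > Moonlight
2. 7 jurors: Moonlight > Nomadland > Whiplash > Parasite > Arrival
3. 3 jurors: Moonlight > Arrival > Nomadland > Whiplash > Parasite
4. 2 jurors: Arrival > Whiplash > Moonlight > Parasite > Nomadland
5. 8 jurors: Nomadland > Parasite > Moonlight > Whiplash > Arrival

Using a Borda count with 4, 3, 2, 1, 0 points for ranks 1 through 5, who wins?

Nomadland

Whiplash: 8·3 + 7·2 + 3·1 + 2·3 + 8·1 = 55
Arrival: 8·2 + 7·0 + 3·3 + 2·4 + 8·0 = 33
Nomadland: 8·1 + 7·3 + 3·2 + 2·0 + 8·4 = 67
Parasite: 8·4 + 7·1 + 3·0 + 2·1 + 8·3 = 65
Moonlight: 8·0 + 7·4 + 3·4 + 2·2 + 8·2 = 60
Nomadland has the highest Borda score (67).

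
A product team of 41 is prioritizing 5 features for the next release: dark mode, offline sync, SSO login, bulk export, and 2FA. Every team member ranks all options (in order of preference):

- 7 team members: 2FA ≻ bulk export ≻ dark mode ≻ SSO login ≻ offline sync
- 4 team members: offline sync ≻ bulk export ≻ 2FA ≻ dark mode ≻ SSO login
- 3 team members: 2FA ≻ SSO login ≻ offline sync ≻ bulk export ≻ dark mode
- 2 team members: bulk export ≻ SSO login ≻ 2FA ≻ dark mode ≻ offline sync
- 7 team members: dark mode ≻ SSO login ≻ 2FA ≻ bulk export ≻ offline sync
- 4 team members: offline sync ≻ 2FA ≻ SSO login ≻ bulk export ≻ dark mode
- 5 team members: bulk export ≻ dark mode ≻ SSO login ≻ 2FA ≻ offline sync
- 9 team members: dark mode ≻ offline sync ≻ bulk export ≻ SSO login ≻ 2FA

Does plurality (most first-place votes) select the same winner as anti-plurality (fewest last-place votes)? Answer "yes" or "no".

Plurality — first-place votes: dark mode 16, offline sync 8, SSO login 0, bulk export 7, 2FA 10. Winner: dark mode.
Anti-plurality — last-place votes: dark mode 7, offline sync 21, SSO login 4, bulk export 0, 2FA 9. Winner: bulk export.
The two methods disagree.

no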